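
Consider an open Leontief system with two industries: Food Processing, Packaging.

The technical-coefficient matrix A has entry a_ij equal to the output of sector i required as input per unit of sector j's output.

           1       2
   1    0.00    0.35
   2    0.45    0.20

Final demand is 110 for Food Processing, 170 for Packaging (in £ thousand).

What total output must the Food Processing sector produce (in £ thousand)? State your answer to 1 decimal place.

x_1 = 229.6

I − A =
  [   1.00    -0.35]
  [  -0.45     0.80]
det(I−A) = (1.00)(0.80) − (-0.35)(-0.45) = 0.6425
adj(I−A) = [[0.80, 0.35], [0.45, 1.00]]
(I − A)⁻¹ = adj(I−A) / det(I−A) ≈
  [   1.2451     0.5447]
  [   0.7004     1.5564]
x = (I − A)⁻¹ d = adj(I−A)·d / det(I−A), with det(I−A) = 0.6425:
  x_1 = (0.80·110 + 0.35·170) / 0.6425 = 147.50 / 0.6425 ≈ 229.6
  x_2 = (0.45·110 + 1.00·170) / 0.6425 = 219.50 / 0.6425 ≈ 341.6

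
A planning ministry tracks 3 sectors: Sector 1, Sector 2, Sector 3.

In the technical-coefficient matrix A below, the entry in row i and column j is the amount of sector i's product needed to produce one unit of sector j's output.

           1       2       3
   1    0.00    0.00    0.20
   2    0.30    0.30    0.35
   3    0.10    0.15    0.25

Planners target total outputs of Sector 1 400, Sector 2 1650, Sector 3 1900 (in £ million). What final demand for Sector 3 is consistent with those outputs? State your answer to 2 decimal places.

I − A =
  [   1.00     0.00    -0.20]
  [  -0.30     0.70    -0.35]
  [  -0.10    -0.15     0.75]
d = (I − A) x:
  d_1 = (+1.00)·400 + (+0.00)·1650 + (-0.20)·1900 = 20.00
  d_2 = (-0.30)·400 + (+0.70)·1650 + (-0.35)·1900 = 370.00
  d_3 = (-0.10)·400 + (-0.15)·1650 + (+0.75)·1900 = 1137.50

d_3 = 1137.50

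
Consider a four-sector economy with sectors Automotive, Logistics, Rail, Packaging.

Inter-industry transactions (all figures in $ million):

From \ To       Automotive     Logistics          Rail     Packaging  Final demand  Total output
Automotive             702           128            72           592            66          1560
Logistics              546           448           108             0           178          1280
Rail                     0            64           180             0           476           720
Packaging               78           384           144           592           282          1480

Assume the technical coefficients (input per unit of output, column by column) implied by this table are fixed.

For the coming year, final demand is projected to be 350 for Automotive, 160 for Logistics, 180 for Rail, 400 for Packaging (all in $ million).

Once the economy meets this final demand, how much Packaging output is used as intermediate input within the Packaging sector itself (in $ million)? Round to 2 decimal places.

z_44 = 692.56

Technical coefficients a_ij = z_ij / X_j:
  a_11 = 702/1560 = 0.45, a_21 = 546/1560 = 0.35, a_31 = 0/1560 = 0.00, a_41 = 78/1560 = 0.05
  a_12 = 128/1280 = 0.10, a_22 = 448/1280 = 0.35, a_32 = 64/1280 = 0.05, a_42 = 384/1280 = 0.30
  a_13 = 72/720 = 0.10, a_23 = 108/720 = 0.15, a_33 = 180/720 = 0.25, a_43 = 144/720 = 0.20
  a_14 = 592/1480 = 0.40, a_24 = 0/1480 = 0.00, a_34 = 0/1480 = 0.00, a_44 = 592/1480 = 0.40
I − A =
  [   0.55    -0.10    -0.10    -0.40]
  [  -0.35     0.65    -0.15     0.00]
  [   0.00    -0.05     0.75     0.00]
  [  -0.05    -0.30    -0.20     0.60]
Compute the cofactors C_ij = (−1)^(i+j)·(3×3 minor ij) of I−A; the adjugate is their transpose:
adj(I−A) = Cᵀ =
  [ 0.28800   0.14200   0.11800   0.19200]
  [ 0.15750   0.23250   0.09550   0.10500]
  [ 0.01050   0.01550   0.13850   0.00700]
  [ 0.10625   0.13325   0.10375   0.23600]
det(I−A) = Σ_j (I−A)_1j·C_1j = (0.55)(0.28800) + (-0.10)(0.15750) + (-0.10)(0.01050) + (-0.40)(0.10625) = 0.0991
(I − A)⁻¹ = adj(I−A) / det(I−A) ≈
  [   2.9062     1.4329     1.1907     1.9374]
  [   1.5893     2.3461     0.9637     1.0595]
  [   0.1060     0.1564     1.3976     0.0706]
  [   1.0721     1.3446     1.0469     2.3814]
First solve x = (I − A)⁻¹ d = adj(I−A)·d / det(I−A); in particular x_4 = (0.10625·350 + 0.13325·160 + 0.10375·180 + 0.23600·400) / 0.0991 = 171.5825 / 0.0991 ≈ 1731.4077.
Intermediate flow from 4 to 4: z_44 = a_44 · x_4 = 0.40 × 171.5825 / 0.0991 = 68.633 / 0.0991 ≈ 692.56.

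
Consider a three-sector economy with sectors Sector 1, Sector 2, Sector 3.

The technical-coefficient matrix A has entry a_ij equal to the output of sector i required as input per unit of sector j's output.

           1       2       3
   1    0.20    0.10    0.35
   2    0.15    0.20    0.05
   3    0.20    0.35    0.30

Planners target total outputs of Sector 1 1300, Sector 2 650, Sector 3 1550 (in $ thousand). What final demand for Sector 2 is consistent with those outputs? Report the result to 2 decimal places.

d_2 = 247.50

I − A =
  [   0.80    -0.10    -0.35]
  [  -0.15     0.80    -0.05]
  [  -0.20    -0.35     0.70]
d = (I − A) x:
  d_1 = (+0.80)·1300 + (-0.10)·650 + (-0.35)·1550 = 432.50
  d_2 = (-0.15)·1300 + (+0.80)·650 + (-0.05)·1550 = 247.50
  d_3 = (-0.20)·1300 + (-0.35)·650 + (+0.70)·1550 = 597.50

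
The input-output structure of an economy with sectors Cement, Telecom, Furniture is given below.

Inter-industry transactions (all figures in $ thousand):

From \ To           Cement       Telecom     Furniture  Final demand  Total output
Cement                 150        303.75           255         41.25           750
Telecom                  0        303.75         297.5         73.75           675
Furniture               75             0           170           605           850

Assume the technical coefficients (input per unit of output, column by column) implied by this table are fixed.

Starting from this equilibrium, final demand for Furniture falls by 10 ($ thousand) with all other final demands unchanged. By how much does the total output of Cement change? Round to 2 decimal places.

Technical coefficients a_ij = z_ij / X_j:
  a_CC = 150/750 = 0.20, a_TC = 0/750 = 0.00, a_FC = 75/750 = 0.10
  a_CT = 303.75/675 = 0.45, a_TT = 303.75/675 = 0.45, a_FT = 0/675 = 0.00
  a_CF = 255/850 = 0.30, a_TF = 297.5/850 = 0.35, a_FF = 170/850 = 0.20
I − A =
  [   0.80    -0.45    -0.30]
  [   0.00     0.55    -0.35]
  [  -0.10     0.00     0.80]
Cofactors of I−A, C_ij = (−1)^(i+j)·(minor ij) (rows/columns in the sector order above):
  C_11 = (0.55)(0.80) − (-0.35)(0.00) = 0.4400
  C_12 = −[(0.00)(0.80) − (-0.35)(-0.10)] = 0.0350
  C_13 = (0.00)(0.00) − (0.55)(-0.10) = 0.0550
  C_21 = −[(-0.45)(0.80) − (-0.30)(0.00)] = 0.3600
  C_22 = (0.80)(0.80) − (-0.30)(-0.10) = 0.6100
  C_23 = −[(0.80)(0.00) − (-0.45)(-0.10)] = 0.0450
  C_31 = (-0.45)(-0.35) − (-0.30)(0.55) = 0.3225
  C_32 = −[(0.80)(-0.35) − (-0.30)(0.00)] = 0.2800
  C_33 = (0.80)(0.55) − (-0.45)(0.00) = 0.4400
det(I−A) = Σ_j (I−A)_1j·C_1j = (0.80)(0.4400) + (-0.45)(0.0350) + (-0.30)(0.0550) = 0.31975
adj(I−A) = Cᵀ =
  [ 0.4400   0.3600   0.3225]
  [ 0.0350   0.6100   0.2800]
  [ 0.0550   0.0450   0.4400]
(I − A)⁻¹ = adj(I−A) / det(I−A) ≈
  [   1.3761     1.1259     1.0086]
  [   0.1095     1.9077     0.8757]
  [   0.1720     0.1407     1.3761]
Δx = (I − A)⁻¹ Δd with Δd having -10 in the Furniture component and 0 elsewhere.
So Δx_C = L_CF · (-10), where L_CF = adj(I−A)_CF / det(I−A) = 0.3225 / 0.31975.
Δx_C = 0.3225 × (-10) / 0.31975 = -3.225 / 0.31975 ≈ -10.09.

Δx_C = -10.09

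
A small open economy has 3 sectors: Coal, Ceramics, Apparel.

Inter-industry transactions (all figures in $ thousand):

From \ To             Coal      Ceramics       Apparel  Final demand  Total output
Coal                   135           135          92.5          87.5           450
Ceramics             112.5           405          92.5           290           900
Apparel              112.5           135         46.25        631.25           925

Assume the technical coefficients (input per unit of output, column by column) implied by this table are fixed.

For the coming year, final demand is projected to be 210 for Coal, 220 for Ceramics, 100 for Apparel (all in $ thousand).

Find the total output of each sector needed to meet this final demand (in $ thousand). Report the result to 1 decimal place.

Technical coefficients a_ij = z_ij / X_j:
  a_11 = 135/450 = 0.30, a_21 = 112.5/450 = 0.25, a_31 = 112.5/450 = 0.25
  a_12 = 135/900 = 0.15, a_22 = 405/900 = 0.45, a_32 = 135/900 = 0.15
  a_13 = 92.5/925 = 0.10, a_23 = 92.5/925 = 0.10, a_33 = 46.25/925 = 0.05
I − A =
  [   0.70    -0.15    -0.10]
  [  -0.25     0.55    -0.10]
  [  -0.25    -0.15     0.95]
Cofactors of I−A, C_ij = (−1)^(i+j)·(minor ij) (rows/columns in the sector order above):
  C_11 = (0.55)(0.95) − (-0.10)(-0.15) = 0.5075
  C_12 = −[(-0.25)(0.95) − (-0.10)(-0.25)] = 0.2625
  C_13 = (-0.25)(-0.15) − (0.55)(-0.25) = 0.1750
  C_21 = −[(-0.15)(0.95) − (-0.10)(-0.15)] = 0.1575
  C_22 = (0.70)(0.95) − (-0.10)(-0.25) = 0.6400
  C_23 = −[(0.70)(-0.15) − (-0.15)(-0.25)] = 0.1425
  C_31 = (-0.15)(-0.10) − (-0.10)(0.55) = 0.0700
  C_32 = −[(0.70)(-0.10) − (-0.10)(-0.25)] = 0.0950
  C_33 = (0.70)(0.55) − (-0.15)(-0.25) = 0.3475
det(I−A) = Σ_j (I−A)_1j·C_1j = (0.70)(0.5075) + (-0.15)(0.2625) + (-0.10)(0.1750) = 0.298375
adj(I−A) = Cᵀ =
  [ 0.5075   0.1575   0.0700]
  [ 0.2625   0.6400   0.0950]
  [ 0.1750   0.1425   0.3475]
(I − A)⁻¹ = adj(I−A) / det(I−A) ≈
  [   1.7009     0.5279     0.2346]
  [   0.8798     2.1450     0.3184]
  [   0.5865     0.4776     1.1646]
x = (I − A)⁻¹ d = adj(I−A)·d / det(I−A), with det(I−A) = 0.298375:
  x_1 = (0.5075·210 + 0.1575·220 + 0.0700·100) / 0.298375 = 148.225 / 0.298375 ≈ 496.8
  x_2 = (0.2625·210 + 0.6400·220 + 0.0950·100) / 0.298375 = 205.425 / 0.298375 ≈ 688.5
  x_3 = (0.1750·210 + 0.1425·220 + 0.3475·100) / 0.298375 = 102.85 / 0.298375 ≈ 344.7

x_1 = 496.8, x_2 = 688.5, x_3 = 344.7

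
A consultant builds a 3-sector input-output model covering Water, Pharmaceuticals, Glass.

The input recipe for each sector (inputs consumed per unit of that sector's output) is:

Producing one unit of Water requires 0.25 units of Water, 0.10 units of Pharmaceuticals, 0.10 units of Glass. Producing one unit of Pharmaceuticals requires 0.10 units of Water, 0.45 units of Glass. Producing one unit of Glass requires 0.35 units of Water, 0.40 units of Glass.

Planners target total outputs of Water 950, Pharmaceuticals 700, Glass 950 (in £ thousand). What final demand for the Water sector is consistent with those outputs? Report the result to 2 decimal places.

I − A =
  [   0.75    -0.10    -0.35]
  [  -0.10     1.00     0.00]
  [  -0.10    -0.45     0.60]
d = (I − A) x:
  d_1 = (+0.75)·950 + (-0.10)·700 + (-0.35)·950 = 310.00
  d_2 = (-0.10)·950 + (+1.00)·700 + (+0.00)·950 = 605.00
  d_3 = (-0.10)·950 + (-0.45)·700 + (+0.60)·950 = 160.00

d_1 = 310.00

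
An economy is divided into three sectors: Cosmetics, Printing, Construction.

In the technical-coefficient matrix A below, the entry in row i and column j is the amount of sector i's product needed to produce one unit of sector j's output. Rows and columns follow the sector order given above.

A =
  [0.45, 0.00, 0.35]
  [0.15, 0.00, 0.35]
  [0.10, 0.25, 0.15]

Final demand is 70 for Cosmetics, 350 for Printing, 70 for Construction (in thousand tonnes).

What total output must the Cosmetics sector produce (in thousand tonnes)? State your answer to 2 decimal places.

I − A =
  [   0.55     0.00    -0.35]
  [  -0.15     1.00    -0.35]
  [  -0.10    -0.25     0.85]
Cofactors of I−A, C_ij = (−1)^(i+j)·(minor ij) (rows/columns in the sector order above):
  C_11 = (1.00)(0.85) − (-0.35)(-0.25) = 0.7625
  C_12 = −[(-0.15)(0.85) − (-0.35)(-0.10)] = 0.1625
  C_13 = (-0.15)(-0.25) − (1.00)(-0.10) = 0.1375
  C_21 = −[(0.00)(0.85) − (-0.35)(-0.25)] = 0.0875
  C_22 = (0.55)(0.85) − (-0.35)(-0.10) = 0.4325
  C_23 = −[(0.55)(-0.25) − (0.00)(-0.10)] = 0.1375
  C_31 = (0.00)(-0.35) − (-0.35)(1.00) = 0.3500
  C_32 = −[(0.55)(-0.35) − (-0.35)(-0.15)] = 0.2450
  C_33 = (0.55)(1.00) − (0.00)(-0.15) = 0.5500
det(I−A) = Σ_j (I−A)_1j·C_1j = (0.55)(0.7625) + (0.00)(0.1625) + (-0.35)(0.1375) = 0.37125
adj(I−A) = Cᵀ =
  [ 0.7625   0.0875   0.3500]
  [ 0.1625   0.4325   0.2450]
  [ 0.1375   0.1375   0.5500]
(I − A)⁻¹ = adj(I−A) / det(I−A) ≈
  [   2.0539     0.2357     0.9428]
  [   0.4377     1.1650     0.6599]
  [   0.3704     0.3704     1.4815]
x = (I − A)⁻¹ d = adj(I−A)·d / det(I−A), with det(I−A) = 0.37125:
  x_1 = (0.7625·70 + 0.0875·350 + 0.3500·70) / 0.37125 = 108.50 / 0.37125 ≈ 292.26
  x_2 = (0.1625·70 + 0.4325·350 + 0.2450·70) / 0.37125 = 179.90 / 0.37125 ≈ 484.58
  x_3 = (0.1375·70 + 0.1375·350 + 0.5500·70) / 0.37125 = 96.25 / 0.37125 ≈ 259.26

x_1 = 292.26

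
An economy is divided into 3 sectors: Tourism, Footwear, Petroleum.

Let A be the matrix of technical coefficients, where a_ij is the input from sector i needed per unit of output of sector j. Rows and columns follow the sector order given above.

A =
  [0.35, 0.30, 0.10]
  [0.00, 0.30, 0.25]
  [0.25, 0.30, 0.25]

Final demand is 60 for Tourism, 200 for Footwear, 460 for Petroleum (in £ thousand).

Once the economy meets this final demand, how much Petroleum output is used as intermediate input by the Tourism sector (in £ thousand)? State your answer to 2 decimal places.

z_PT = 141.17

I − A =
  [   0.65    -0.30    -0.10]
  [   0.00     0.70    -0.25]
  [  -0.25    -0.30     0.75]
Cofactors of I−A, C_ij = (−1)^(i+j)·(minor ij) (rows/columns in the sector order above):
  C_11 = (0.70)(0.75) − (-0.25)(-0.30) = 0.4500
  C_12 = −[(0.00)(0.75) − (-0.25)(-0.25)] = 0.0625
  C_13 = (0.00)(-0.30) − (0.70)(-0.25) = 0.1750
  C_21 = −[(-0.30)(0.75) − (-0.10)(-0.30)] = 0.2550
  C_22 = (0.65)(0.75) − (-0.10)(-0.25) = 0.4625
  C_23 = −[(0.65)(-0.30) − (-0.30)(-0.25)] = 0.2700
  C_31 = (-0.30)(-0.25) − (-0.10)(0.70) = 0.1450
  C_32 = −[(0.65)(-0.25) − (-0.10)(0.00)] = 0.1625
  C_33 = (0.65)(0.70) − (-0.30)(0.00) = 0.4550
det(I−A) = Σ_j (I−A)_1j·C_1j = (0.65)(0.4500) + (-0.30)(0.0625) + (-0.10)(0.1750) = 0.25625
adj(I−A) = Cᵀ =
  [ 0.4500   0.2550   0.1450]
  [ 0.0625   0.4625   0.1625]
  [ 0.1750   0.2700   0.4550]
(I − A)⁻¹ = adj(I−A) / det(I−A) ≈
  [   1.7561     0.9951     0.5659]
  [   0.2439     1.8049     0.6341]
  [   0.6829     1.0537     1.7756]
First solve x = (I − A)⁻¹ d = adj(I−A)·d / det(I−A); in particular x_T = (0.4500·60 + 0.2550·200 + 0.1450·460) / 0.25625 = 144.70 / 0.25625 ≈ 564.6829.
Intermediate flow from P to T: z_PT = a_PT · x_T = 0.25 × 144.70 / 0.25625 = 36.175 / 0.25625 ≈ 141.17.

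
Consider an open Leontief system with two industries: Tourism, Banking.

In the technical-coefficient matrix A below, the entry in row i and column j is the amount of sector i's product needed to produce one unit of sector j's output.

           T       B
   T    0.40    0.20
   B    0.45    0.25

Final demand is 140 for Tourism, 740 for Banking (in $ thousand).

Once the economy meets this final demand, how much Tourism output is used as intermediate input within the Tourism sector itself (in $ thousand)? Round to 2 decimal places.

I − A =
  [   0.60    -0.20]
  [  -0.45     0.75]
det(I−A) = (0.60)(0.75) − (-0.20)(-0.45) = 0.3600
adj(I−A) = [[0.75, 0.20], [0.45, 0.60]]
(I − A)⁻¹ = adj(I−A) / det(I−A) ≈
  [   2.0833     0.5556]
  [   1.2500     1.6667]
First solve x = (I − A)⁻¹ d = adj(I−A)·d / det(I−A); in particular x_T = (0.75·140 + 0.20·740) / 0.3600 = 253.00 / 0.3600 ≈ 702.7778.
Intermediate flow from T to T: z_TT = a_TT · x_T = 0.40 × 253.00 / 0.3600 = 101.20 / 0.3600 ≈ 281.11.

z_TT = 281.11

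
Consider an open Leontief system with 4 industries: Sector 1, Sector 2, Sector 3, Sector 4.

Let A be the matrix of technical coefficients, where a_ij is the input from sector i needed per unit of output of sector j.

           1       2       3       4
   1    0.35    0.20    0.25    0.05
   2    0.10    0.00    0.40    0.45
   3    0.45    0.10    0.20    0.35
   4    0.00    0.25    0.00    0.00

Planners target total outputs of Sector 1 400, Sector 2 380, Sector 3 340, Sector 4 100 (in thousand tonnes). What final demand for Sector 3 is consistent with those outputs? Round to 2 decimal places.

d_3 = 19.00

I − A =
  [   0.65    -0.20    -0.25    -0.05]
  [  -0.10     1.00    -0.40    -0.45]
  [  -0.45    -0.10     0.80    -0.35]
  [   0.00    -0.25     0.00     1.00]
d = (I − A) x:
  d_1 = (+0.65)·400 + (-0.20)·380 + (-0.25)·340 + (-0.05)·100 = 94.00
  d_2 = (-0.10)·400 + (+1.00)·380 + (-0.40)·340 + (-0.45)·100 = 159.00
  d_3 = (-0.45)·400 + (-0.10)·380 + (+0.80)·340 + (-0.35)·100 = 19.00
  d_4 = (+0.00)·400 + (-0.25)·380 + (+0.00)·340 + (+1.00)·100 = 5.00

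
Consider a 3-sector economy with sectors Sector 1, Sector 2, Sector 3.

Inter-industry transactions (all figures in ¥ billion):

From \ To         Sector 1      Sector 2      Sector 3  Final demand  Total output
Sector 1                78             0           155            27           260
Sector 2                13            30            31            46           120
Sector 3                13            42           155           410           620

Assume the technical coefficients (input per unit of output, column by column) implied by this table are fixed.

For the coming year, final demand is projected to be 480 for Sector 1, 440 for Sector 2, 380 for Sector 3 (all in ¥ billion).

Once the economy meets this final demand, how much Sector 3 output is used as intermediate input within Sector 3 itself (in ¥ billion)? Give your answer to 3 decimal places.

Technical coefficients a_ij = z_ij / X_j:
  a_11 = 78/260 = 0.30, a_21 = 13/260 = 0.05, a_31 = 13/260 = 0.05
  a_12 = 0/120 = 0.00, a_22 = 30/120 = 0.25, a_32 = 42/120 = 0.35
  a_13 = 155/620 = 0.25, a_23 = 31/620 = 0.05, a_33 = 155/620 = 0.25
I − A =
  [   0.70     0.00    -0.25]
  [  -0.05     0.75    -0.05]
  [  -0.05    -0.35     0.75]
Cofactors of I−A, C_ij = (−1)^(i+j)·(minor ij) (rows/columns in the sector order above):
  C_11 = (0.75)(0.75) − (-0.05)(-0.35) = 0.5450
  C_12 = −[(-0.05)(0.75) − (-0.05)(-0.05)] = 0.0400
  C_13 = (-0.05)(-0.35) − (0.75)(-0.05) = 0.0550
  C_21 = −[(0.00)(0.75) − (-0.25)(-0.35)] = 0.0875
  C_22 = (0.70)(0.75) − (-0.25)(-0.05) = 0.5125
  C_23 = −[(0.70)(-0.35) − (0.00)(-0.05)] = 0.2450
  C_31 = (0.00)(-0.05) − (-0.25)(0.75) = 0.1875
  C_32 = −[(0.70)(-0.05) − (-0.25)(-0.05)] = 0.0475
  C_33 = (0.70)(0.75) − (0.00)(-0.05) = 0.5250
det(I−A) = Σ_j (I−A)_1j·C_1j = (0.70)(0.5450) + (0.00)(0.0400) + (-0.25)(0.0550) = 0.36775
adj(I−A) = Cᵀ =
  [ 0.5450   0.0875   0.1875]
  [ 0.0400   0.5125   0.0475]
  [ 0.0550   0.2450   0.5250]
(I − A)⁻¹ = adj(I−A) / det(I−A) ≈
  [   1.4820     0.2379     0.5099]
  [   0.1088     1.3936     0.1292]
  [   0.1496     0.6662     1.4276]
First solve x = (I − A)⁻¹ d = adj(I−A)·d / det(I−A); in particular x_3 = (0.0550·480 + 0.2450·440 + 0.5250·380) / 0.36775 = 333.70 / 0.36775 ≈ 907.40993.
Intermediate flow from 3 to 3: z_33 = a_33 · x_3 = 0.25 × 333.70 / 0.36775 = 83.425 / 0.36775 ≈ 226.852.

z_33 = 226.852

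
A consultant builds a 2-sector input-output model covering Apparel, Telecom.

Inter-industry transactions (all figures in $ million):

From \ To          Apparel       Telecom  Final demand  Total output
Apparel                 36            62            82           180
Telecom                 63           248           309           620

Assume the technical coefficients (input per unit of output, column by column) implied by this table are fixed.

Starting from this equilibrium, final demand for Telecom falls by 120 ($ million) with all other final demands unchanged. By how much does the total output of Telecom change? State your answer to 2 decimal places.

Technical coefficients a_ij = z_ij / X_j:
  a_AA = 36/180 = 0.20, a_TA = 63/180 = 0.35
  a_AT = 62/620 = 0.10, a_TT = 248/620 = 0.40
I − A =
  [   0.80    -0.10]
  [  -0.35     0.60]
det(I−A) = (0.80)(0.60) − (-0.10)(-0.35) = 0.4450
adj(I−A) = [[0.60, 0.10], [0.35, 0.80]]
(I − A)⁻¹ = adj(I−A) / det(I−A) ≈
  [   1.3483     0.2247]
  [   0.7865     1.7978]
Δx = (I − A)⁻¹ Δd with Δd having -120 in the Telecom component and 0 elsewhere.
So Δx_T = L_TT · (-120), where L_TT = adj(I−A)_TT / det(I−A) = 0.80 / 0.4450.
Δx_T = 0.80 × (-120) / 0.4450 = -96.00 / 0.4450 ≈ -215.73.

Δx_T = -215.73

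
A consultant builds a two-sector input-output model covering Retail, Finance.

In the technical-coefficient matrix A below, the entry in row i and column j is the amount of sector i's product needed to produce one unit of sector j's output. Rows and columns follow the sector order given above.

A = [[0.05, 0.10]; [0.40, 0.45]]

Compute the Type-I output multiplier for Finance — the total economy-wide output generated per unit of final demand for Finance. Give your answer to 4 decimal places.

m_F = 2.1762

I − A =
  [   0.95    -0.10]
  [  -0.40     0.55]
det(I−A) = (0.95)(0.55) − (-0.10)(-0.40) = 0.4825
adj(I−A) = [[0.55, 0.10], [0.40, 0.95]]
(I − A)⁻¹ = adj(I−A) / det(I−A) ≈
  [   1.13990     0.20725]
  [   0.82902     1.96891]
The output multiplier for sector j is the column-j sum of the Leontief inverse (I − A)⁻¹ = adj(I−A) / det(I−A).
Column F of adj(I−A): (0.10, 0.95); det(I−A) = 0.4825.
m_F = (0.10 + 0.95) / 0.4825 = 1.05 / 0.4825 ≈ 2.1762.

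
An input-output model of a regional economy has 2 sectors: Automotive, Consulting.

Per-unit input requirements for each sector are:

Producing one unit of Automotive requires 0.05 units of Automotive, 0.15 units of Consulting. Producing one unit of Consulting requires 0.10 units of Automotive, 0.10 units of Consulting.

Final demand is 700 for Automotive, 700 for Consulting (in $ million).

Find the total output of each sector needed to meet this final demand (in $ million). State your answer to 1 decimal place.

x_A = 833.3, x_C = 916.7

I − A =
  [   0.95    -0.10]
  [  -0.15     0.90]
det(I−A) = (0.95)(0.90) − (-0.10)(-0.15) = 0.8400
adj(I−A) = [[0.90, 0.10], [0.15, 0.95]]
(I − A)⁻¹ = adj(I−A) / det(I−A) ≈
  [   1.0714     0.1190]
  [   0.1786     1.1310]
x = (I − A)⁻¹ d = adj(I−A)·d / det(I−A), with det(I−A) = 0.8400:
  x_A = (0.90·700 + 0.10·700) / 0.8400 = 700.00 / 0.8400 ≈ 833.3
  x_C = (0.15·700 + 0.95·700) / 0.8400 = 770.00 / 0.8400 ≈ 916.7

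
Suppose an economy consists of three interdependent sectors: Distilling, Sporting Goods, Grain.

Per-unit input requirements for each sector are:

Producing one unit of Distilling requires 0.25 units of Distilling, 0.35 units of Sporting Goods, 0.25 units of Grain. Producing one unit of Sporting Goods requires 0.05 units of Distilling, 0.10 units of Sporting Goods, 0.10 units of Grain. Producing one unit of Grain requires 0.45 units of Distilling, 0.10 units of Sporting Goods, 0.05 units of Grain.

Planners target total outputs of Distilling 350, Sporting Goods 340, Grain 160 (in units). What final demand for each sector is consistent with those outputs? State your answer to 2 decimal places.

d_D = 173.50, d_S = 167.50, d_G = 30.50

I − A =
  [   0.75    -0.05    -0.45]
  [  -0.35     0.90    -0.10]
  [  -0.25    -0.10     0.95]
d = (I − A) x:
  d_D = (+0.75)·350 + (-0.05)·340 + (-0.45)·160 = 173.50
  d_S = (-0.35)·350 + (+0.90)·340 + (-0.10)·160 = 167.50
  d_G = (-0.25)·350 + (-0.10)·340 + (+0.95)·160 = 30.50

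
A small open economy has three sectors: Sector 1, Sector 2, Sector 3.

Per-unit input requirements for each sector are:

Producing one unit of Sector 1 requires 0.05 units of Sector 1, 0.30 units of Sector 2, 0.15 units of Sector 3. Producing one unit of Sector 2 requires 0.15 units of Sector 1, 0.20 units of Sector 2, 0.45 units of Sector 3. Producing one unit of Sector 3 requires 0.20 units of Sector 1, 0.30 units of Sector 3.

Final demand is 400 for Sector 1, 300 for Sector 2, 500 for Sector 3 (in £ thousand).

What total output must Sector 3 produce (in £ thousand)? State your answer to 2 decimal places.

I − A =
  [   0.95    -0.15    -0.20]
  [  -0.30     0.80     0.00]
  [  -0.15    -0.45     0.70]
Cofactors of I−A, C_ij = (−1)^(i+j)·(minor ij) (rows/columns in the sector order above):
  C_11 = (0.80)(0.70) − (0.00)(-0.45) = 0.5600
  C_12 = −[(-0.30)(0.70) − (0.00)(-0.15)] = 0.2100
  C_13 = (-0.30)(-0.45) − (0.80)(-0.15) = 0.2550
  C_21 = −[(-0.15)(0.70) − (-0.20)(-0.45)] = 0.1950
  C_22 = (0.95)(0.70) − (-0.20)(-0.15) = 0.6350
  C_23 = −[(0.95)(-0.45) − (-0.15)(-0.15)] = 0.4500
  C_31 = (-0.15)(0.00) − (-0.20)(0.80) = 0.1600
  C_32 = −[(0.95)(0.00) − (-0.20)(-0.30)] = 0.0600
  C_33 = (0.95)(0.80) − (-0.15)(-0.30) = 0.7150
det(I−A) = Σ_j (I−A)_1j·C_1j = (0.95)(0.5600) + (-0.15)(0.2100) + (-0.20)(0.2550) = 0.4495
adj(I−A) = Cᵀ =
  [ 0.5600   0.1950   0.1600]
  [ 0.2100   0.6350   0.0600]
  [ 0.2550   0.4500   0.7150]
(I − A)⁻¹ = adj(I−A) / det(I−A) ≈
  [   1.2458     0.4338     0.3560]
  [   0.4672     1.4127     0.1335]
  [   0.5673     1.0011     1.5907]
x = (I − A)⁻¹ d = adj(I−A)·d / det(I−A), with det(I−A) = 0.4495:
  x_1 = (0.5600·400 + 0.1950·300 + 0.1600·500) / 0.4495 = 362.50 / 0.4495 ≈ 806.45
  x_2 = (0.2100·400 + 0.6350·300 + 0.0600·500) / 0.4495 = 304.50 / 0.4495 ≈ 677.42
  x_3 = (0.2550·400 + 0.4500·300 + 0.7150·500) / 0.4495 = 594.50 / 0.4495 ≈ 1322.58

x_3 = 1322.58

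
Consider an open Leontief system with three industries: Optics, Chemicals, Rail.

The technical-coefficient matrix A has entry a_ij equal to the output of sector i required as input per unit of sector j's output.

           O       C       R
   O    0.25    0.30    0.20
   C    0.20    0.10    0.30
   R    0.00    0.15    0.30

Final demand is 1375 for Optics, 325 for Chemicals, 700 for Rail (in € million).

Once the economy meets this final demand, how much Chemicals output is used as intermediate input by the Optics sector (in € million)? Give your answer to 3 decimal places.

I − A =
  [   0.75    -0.30    -0.20]
  [  -0.20     0.90    -0.30]
  [   0.00    -0.15     0.70]
Cofactors of I−A, C_ij = (−1)^(i+j)·(minor ij) (rows/columns in the sector order above):
  C_11 = (0.90)(0.70) − (-0.30)(-0.15) = 0.5850
  C_12 = −[(-0.20)(0.70) − (-0.30)(0.00)] = 0.1400
  C_13 = (-0.20)(-0.15) − (0.90)(0.00) = 0.0300
  C_21 = −[(-0.30)(0.70) − (-0.20)(-0.15)] = 0.2400
  C_22 = (0.75)(0.70) − (-0.20)(0.00) = 0.5250
  C_23 = −[(0.75)(-0.15) − (-0.30)(0.00)] = 0.1125
  C_31 = (-0.30)(-0.30) − (-0.20)(0.90) = 0.2700
  C_32 = −[(0.75)(-0.30) − (-0.20)(-0.20)] = 0.2650
  C_33 = (0.75)(0.90) − (-0.30)(-0.20) = 0.6150
det(I−A) = Σ_j (I−A)_1j·C_1j = (0.75)(0.5850) + (-0.30)(0.1400) + (-0.20)(0.0300) = 0.39075
adj(I−A) = Cᵀ =
  [ 0.5850   0.2400   0.2700]
  [ 0.1400   0.5250   0.2650]
  [ 0.0300   0.1125   0.6150]
(I − A)⁻¹ = adj(I−A) / det(I−A) ≈
  [   1.4971     0.6142     0.6910]
  [   0.3583     1.3436     0.6782]
  [   0.0768     0.2879     1.5739]
First solve x = (I − A)⁻¹ d = adj(I−A)·d / det(I−A); in particular x_O = (0.5850·1375 + 0.2400·325 + 0.2700·700) / 0.39075 = 1071.375 / 0.39075 ≈ 2741.84261.
Intermediate flow from C to O: z_CO = a_CO · x_O = 0.20 × 1071.375 / 0.39075 = 214.275 / 0.39075 ≈ 548.369.

z_CO = 548.369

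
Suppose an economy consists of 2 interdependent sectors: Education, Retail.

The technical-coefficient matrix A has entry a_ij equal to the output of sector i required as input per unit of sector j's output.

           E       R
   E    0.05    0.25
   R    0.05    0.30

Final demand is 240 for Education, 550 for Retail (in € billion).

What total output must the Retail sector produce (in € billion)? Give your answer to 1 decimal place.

x_R = 819.2

I − A =
  [   0.95    -0.25]
  [  -0.05     0.70]
det(I−A) = (0.95)(0.70) − (-0.25)(-0.05) = 0.6525
adj(I−A) = [[0.70, 0.25], [0.05, 0.95]]
(I − A)⁻¹ = adj(I−A) / det(I−A) ≈
  [   1.0728     0.3831]
  [   0.0766     1.4559]
x = (I − A)⁻¹ d = adj(I−A)·d / det(I−A), with det(I−A) = 0.6525:
  x_E = (0.70·240 + 0.25·550) / 0.6525 = 305.50 / 0.6525 ≈ 468.2
  x_R = (0.05·240 + 0.95·550) / 0.6525 = 534.50 / 0.6525 ≈ 819.2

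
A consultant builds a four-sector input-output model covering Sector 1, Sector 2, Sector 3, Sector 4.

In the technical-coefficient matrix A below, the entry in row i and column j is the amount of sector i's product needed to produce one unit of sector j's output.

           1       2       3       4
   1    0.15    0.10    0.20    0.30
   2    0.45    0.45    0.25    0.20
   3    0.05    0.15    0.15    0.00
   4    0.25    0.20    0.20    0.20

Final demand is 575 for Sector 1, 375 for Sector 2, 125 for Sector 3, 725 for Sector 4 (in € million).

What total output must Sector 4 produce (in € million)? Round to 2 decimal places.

x_4 = 3027.96

I − A =
  [   0.85    -0.10    -0.20    -0.30]
  [  -0.45     0.55    -0.25    -0.20]
  [  -0.05    -0.15     0.85     0.00]
  [  -0.25    -0.20    -0.20     0.80]
Compute the cofactors C_ij = (−1)^(i+j)·(3×3 minor ij) of I−A; the adjugate is their transpose:
adj(I−A) = Cᵀ =
  [ 0.30400   0.15200   0.15200   0.15200]
  [ 0.36050   0.50325   0.29425   0.26100]
  [ 0.08150   0.09775   0.23075   0.05500]
  [ 0.20550   0.19775   0.17875   0.30700]
det(I−A) = Σ_j (I−A)_1j·C_1j = (0.85)(0.30400) + (-0.10)(0.36050) + (-0.20)(0.08150) + (-0.30)(0.20550) = 0.1444
(I − A)⁻¹ = adj(I−A) / det(I−A) ≈
  [   2.1053     1.0526     1.0526     1.0526]
  [   2.4965     3.4851     2.0377     1.8075]
  [   0.5644     0.6769     1.5980     0.3809]
  [   1.4231     1.3695     1.2379     2.1260]
x = (I − A)⁻¹ d = adj(I−A)·d / det(I−A), with det(I−A) = 0.1444:
  x_1 = (0.30400·575 + 0.15200·375 + 0.15200·125 + 0.15200·725) / 0.1444 = 361.00 / 0.1444 = 2500.00
  x_2 = (0.36050·575 + 0.50325·375 + 0.29425·125 + 0.26100·725) / 0.1444 = 622.0125 / 0.1444 ≈ 4307.57
  x_3 = (0.08150·575 + 0.09775·375 + 0.23075·125 + 0.05500·725) / 0.1444 = 152.2375 / 0.1444 ≈ 1054.28
  x_4 = (0.20550·575 + 0.19775·375 + 0.17875·125 + 0.30700·725) / 0.1444 = 437.2375 / 0.1444 ≈ 3027.96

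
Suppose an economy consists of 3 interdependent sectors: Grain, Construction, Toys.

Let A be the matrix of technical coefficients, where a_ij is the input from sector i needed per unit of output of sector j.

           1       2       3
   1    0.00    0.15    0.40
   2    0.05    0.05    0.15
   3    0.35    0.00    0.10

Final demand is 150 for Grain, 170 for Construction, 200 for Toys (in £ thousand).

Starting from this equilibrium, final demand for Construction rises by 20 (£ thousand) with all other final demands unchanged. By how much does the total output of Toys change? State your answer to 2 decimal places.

Δx_3 = 1.48

I − A =
  [   1.00    -0.15    -0.40]
  [  -0.05     0.95    -0.15]
  [  -0.35     0.00     0.90]
Cofactors of I−A, C_ij = (−1)^(i+j)·(minor ij) (rows/columns in the sector order above):
  C_11 = (0.95)(0.90) − (-0.15)(0.00) = 0.8550
  C_12 = −[(-0.05)(0.90) − (-0.15)(-0.35)] = 0.0975
  C_13 = (-0.05)(0.00) − (0.95)(-0.35) = 0.3325
  C_21 = −[(-0.15)(0.90) − (-0.40)(0.00)] = 0.1350
  C_22 = (1.00)(0.90) − (-0.40)(-0.35) = 0.7600
  C_23 = −[(1.00)(0.00) − (-0.15)(-0.35)] = 0.0525
  C_31 = (-0.15)(-0.15) − (-0.40)(0.95) = 0.4025
  C_32 = −[(1.00)(-0.15) − (-0.40)(-0.05)] = 0.1700
  C_33 = (1.00)(0.95) − (-0.15)(-0.05) = 0.9425
det(I−A) = Σ_j (I−A)_1j·C_1j = (1.00)(0.8550) + (-0.15)(0.0975) + (-0.40)(0.3325) = 0.707375
adj(I−A) = Cᵀ =
  [ 0.8550   0.1350   0.4025]
  [ 0.0975   0.7600   0.1700]
  [ 0.3325   0.0525   0.9425]
(I − A)⁻¹ = adj(I−A) / det(I−A) ≈
  [   1.2087     0.1908     0.5690]
  [   0.1378     1.0744     0.2403]
  [   0.4700     0.0742     1.3324]
Δx = (I − A)⁻¹ Δd with Δd having +20 in the Construction component and 0 elsewhere.
So Δx_3 = L_32 · (+20), where L_32 = adj(I−A)_32 / det(I−A) = 0.0525 / 0.707375.
Δx_3 = 0.0525 × (+20) / 0.707375 = 1.05 / 0.707375 ≈ 1.48.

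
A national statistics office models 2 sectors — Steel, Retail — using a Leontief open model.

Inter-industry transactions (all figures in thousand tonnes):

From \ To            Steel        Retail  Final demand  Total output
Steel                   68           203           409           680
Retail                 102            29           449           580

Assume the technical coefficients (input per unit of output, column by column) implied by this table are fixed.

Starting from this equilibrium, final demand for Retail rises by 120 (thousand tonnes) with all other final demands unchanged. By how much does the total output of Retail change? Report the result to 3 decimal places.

Technical coefficients a_ij = z_ij / X_j:
  a_11 = 68/680 = 0.10, a_21 = 102/680 = 0.15
  a_12 = 203/580 = 0.35, a_22 = 29/580 = 0.05
I − A =
  [   0.90    -0.35]
  [  -0.15     0.95]
det(I−A) = (0.90)(0.95) − (-0.35)(-0.15) = 0.8025
adj(I−A) = [[0.95, 0.35], [0.15, 0.90]]
(I − A)⁻¹ = adj(I−A) / det(I−A) ≈
  [   1.1838     0.4361]
  [   0.1869     1.1215]
Δx = (I − A)⁻¹ Δd with Δd having +120 in the Retail component and 0 elsewhere.
So Δx_2 = L_22 · (+120), where L_22 = adj(I−A)_22 / det(I−A) = 0.90 / 0.8025.
Δx_2 = 0.90 × (+120) / 0.8025 = 108.00 / 0.8025 ≈ 134.579.

Δx_2 = 134.579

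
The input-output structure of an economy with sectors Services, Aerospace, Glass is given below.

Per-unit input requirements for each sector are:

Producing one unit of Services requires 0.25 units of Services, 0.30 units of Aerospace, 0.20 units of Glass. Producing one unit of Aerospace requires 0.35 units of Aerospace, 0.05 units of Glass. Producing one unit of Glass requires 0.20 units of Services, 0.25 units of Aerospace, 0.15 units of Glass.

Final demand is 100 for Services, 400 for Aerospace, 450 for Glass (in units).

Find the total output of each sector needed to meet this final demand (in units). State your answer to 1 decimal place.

x_S = 309.8, x_A = 1013.0, x_G = 661.9

I − A =
  [   0.75     0.00    -0.20]
  [  -0.30     0.65    -0.25]
  [  -0.20    -0.05     0.85]
Cofactors of I−A, C_ij = (−1)^(i+j)·(minor ij) (rows/columns in the sector order above):
  C_11 = (0.65)(0.85) − (-0.25)(-0.05) = 0.5400
  C_12 = −[(-0.30)(0.85) − (-0.25)(-0.20)] = 0.3050
  C_13 = (-0.30)(-0.05) − (0.65)(-0.20) = 0.1450
  C_21 = −[(0.00)(0.85) − (-0.20)(-0.05)] = 0.0100
  C_22 = (0.75)(0.85) − (-0.20)(-0.20) = 0.5975
  C_23 = −[(0.75)(-0.05) − (0.00)(-0.20)] = 0.0375
  C_31 = (0.00)(-0.25) − (-0.20)(0.65) = 0.1300
  C_32 = −[(0.75)(-0.25) − (-0.20)(-0.30)] = 0.2475
  C_33 = (0.75)(0.65) − (0.00)(-0.30) = 0.4875
det(I−A) = Σ_j (I−A)_1j·C_1j = (0.75)(0.5400) + (0.00)(0.3050) + (-0.20)(0.1450) = 0.3760
adj(I−A) = Cᵀ =
  [ 0.5400   0.0100   0.1300]
  [ 0.3050   0.5975   0.2475]
  [ 0.1450   0.0375   0.4875]
(I − A)⁻¹ = adj(I−A) / det(I−A) ≈
  [   1.4362     0.0266     0.3457]
  [   0.8112     1.5891     0.6582]
  [   0.3856     0.0997     1.2965]
x = (I − A)⁻¹ d = adj(I−A)·d / det(I−A), with det(I−A) = 0.3760:
  x_S = (0.5400·100 + 0.0100·400 + 0.1300·450) / 0.3760 = 116.50 / 0.3760 ≈ 309.8
  x_A = (0.3050·100 + 0.5975·400 + 0.2475·450) / 0.3760 = 380.875 / 0.3760 ≈ 1013.0
  x_G = (0.1450·100 + 0.0375·400 + 0.4875·450) / 0.3760 = 248.875 / 0.3760 ≈ 661.9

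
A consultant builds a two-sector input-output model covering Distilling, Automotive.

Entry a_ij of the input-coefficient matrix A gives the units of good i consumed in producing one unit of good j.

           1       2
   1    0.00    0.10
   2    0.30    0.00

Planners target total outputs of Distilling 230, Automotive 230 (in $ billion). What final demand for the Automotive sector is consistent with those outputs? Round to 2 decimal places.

d_2 = 161.00

I − A =
  [   1.00    -0.10]
  [  -0.30     1.00]
d = (I − A) x:
  d_1 = (+1.00)·230 + (-0.10)·230 = 207.00
  d_2 = (-0.30)·230 + (+1.00)·230 = 161.00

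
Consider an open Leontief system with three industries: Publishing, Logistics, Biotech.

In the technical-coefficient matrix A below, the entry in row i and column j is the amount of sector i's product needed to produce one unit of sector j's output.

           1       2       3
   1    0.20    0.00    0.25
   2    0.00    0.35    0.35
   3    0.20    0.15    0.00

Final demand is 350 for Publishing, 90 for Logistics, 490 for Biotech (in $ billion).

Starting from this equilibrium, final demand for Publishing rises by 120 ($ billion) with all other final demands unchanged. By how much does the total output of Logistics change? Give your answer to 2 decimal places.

Δx_2 = 18.86

I − A =
  [   0.80     0.00    -0.25]
  [   0.00     0.65    -0.35]
  [  -0.20    -0.15     1.00]
Cofactors of I−A, C_ij = (−1)^(i+j)·(minor ij) (rows/columns in the sector order above):
  C_11 = (0.65)(1.00) − (-0.35)(-0.15) = 0.5975
  C_12 = −[(0.00)(1.00) − (-0.35)(-0.20)] = 0.0700
  C_13 = (0.00)(-0.15) − (0.65)(-0.20) = 0.1300
  C_21 = −[(0.00)(1.00) − (-0.25)(-0.15)] = 0.0375
  C_22 = (0.80)(1.00) − (-0.25)(-0.20) = 0.7500
  C_23 = −[(0.80)(-0.15) − (0.00)(-0.20)] = 0.1200
  C_31 = (0.00)(-0.35) − (-0.25)(0.65) = 0.1625
  C_32 = −[(0.80)(-0.35) − (-0.25)(0.00)] = 0.2800
  C_33 = (0.80)(0.65) − (0.00)(0.00) = 0.5200
det(I−A) = Σ_j (I−A)_1j·C_1j = (0.80)(0.5975) + (0.00)(0.0700) + (-0.25)(0.1300) = 0.4455
adj(I−A) = Cᵀ =
  [ 0.5975   0.0375   0.1625]
  [ 0.0700   0.7500   0.2800]
  [ 0.1300   0.1200   0.5200]
(I − A)⁻¹ = adj(I−A) / det(I−A) ≈
  [   1.3412     0.0842     0.3648]
  [   0.1571     1.6835     0.6285]
  [   0.2918     0.2694     1.1672]
Δx = (I − A)⁻¹ Δd with Δd having +120 in the Publishing component and 0 elsewhere.
So Δx_2 = L_21 · (+120), where L_21 = adj(I−A)_21 / det(I−A) = 0.0700 / 0.4455.
Δx_2 = 0.0700 × (+120) / 0.4455 = 8.40 / 0.4455 ≈ 18.86.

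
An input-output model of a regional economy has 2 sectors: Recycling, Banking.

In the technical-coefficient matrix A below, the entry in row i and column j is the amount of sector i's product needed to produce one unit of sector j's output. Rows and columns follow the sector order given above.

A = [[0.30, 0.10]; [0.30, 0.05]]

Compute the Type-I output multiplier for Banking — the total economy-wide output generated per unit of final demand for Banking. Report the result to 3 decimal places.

I − A =
  [   0.70    -0.10]
  [  -0.30     0.95]
det(I−A) = (0.70)(0.95) − (-0.10)(-0.30) = 0.6350
adj(I−A) = [[0.95, 0.10], [0.30, 0.70]]
(I − A)⁻¹ = adj(I−A) / det(I−A) ≈
  [   1.4961     0.1575]
  [   0.4724     1.1024]
The output multiplier for sector j is the column-j sum of the Leontief inverse (I − A)⁻¹ = adj(I−A) / det(I−A).
Column B of adj(I−A): (0.10, 0.70); det(I−A) = 0.6350.
m_B = (0.10 + 0.70) / 0.6350 = 0.80 / 0.6350 ≈ 1.260.

m_B = 1.260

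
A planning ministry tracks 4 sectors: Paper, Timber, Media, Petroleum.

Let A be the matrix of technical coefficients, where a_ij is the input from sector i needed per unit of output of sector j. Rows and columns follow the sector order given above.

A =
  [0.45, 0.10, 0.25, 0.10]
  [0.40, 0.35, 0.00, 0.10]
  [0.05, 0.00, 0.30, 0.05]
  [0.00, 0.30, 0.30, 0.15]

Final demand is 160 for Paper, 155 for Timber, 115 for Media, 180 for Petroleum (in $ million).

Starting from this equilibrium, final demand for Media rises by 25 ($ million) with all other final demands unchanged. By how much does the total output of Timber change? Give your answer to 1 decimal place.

Δx_2 = 18.3

I − A =
  [   0.55    -0.10    -0.25    -0.10]
  [  -0.40     0.65     0.00    -0.10]
  [  -0.05     0.00     0.70    -0.05]
  [   0.00    -0.30    -0.30     0.85]
Compute the cofactors C_ij = (−1)^(i+j)·(3×3 minor ij) of I−A; the adjugate is their transpose:
adj(I−A) = Cᵀ =
  [ 0.356000   0.082750   0.153125   0.060625]
  [ 0.233500   0.306875   0.113500   0.070250]
  [ 0.032125   0.014000   0.241375   0.019625]
  [ 0.093750   0.113250   0.125250   0.214125]
det(I−A) = Σ_j (I−A)_1j·C_1j = (0.55)(0.356000) + (-0.10)(0.233500) + (-0.25)(0.032125) + (-0.10)(0.093750) = 0.15504375
(I − A)⁻¹ = adj(I−A) / det(I−A) ≈
  [   2.2961     0.5337     0.9876     0.3910]
  [   1.5060     1.9793     0.7321     0.4531]
  [   0.2072     0.0903     1.5568     0.1266]
  [   0.6047     0.7304     0.8078     1.3811]
Δx = (I − A)⁻¹ Δd with Δd having +25 in the Media component and 0 elsewhere.
So Δx_2 = L_23 · (+25), where L_23 = adj(I−A)_23 / det(I−A) = 0.113500 / 0.15504375.
Δx_2 = 0.113500 × (+25) / 0.15504375 = 2.8375 / 0.15504375 ≈ 18.3.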